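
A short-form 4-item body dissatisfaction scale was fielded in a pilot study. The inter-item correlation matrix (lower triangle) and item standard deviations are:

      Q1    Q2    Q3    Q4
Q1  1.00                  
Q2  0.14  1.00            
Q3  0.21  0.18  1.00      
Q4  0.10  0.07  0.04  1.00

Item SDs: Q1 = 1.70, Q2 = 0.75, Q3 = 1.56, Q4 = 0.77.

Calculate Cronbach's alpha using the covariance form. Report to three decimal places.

Cronbach's alpha = 0.353

Σσ²ᵢ = 1.70² + 0.75² + 1.56² + 0.77² = 6.4790
Covariances σ_ij = r_ij · s_i · s_j:
  σ(Q1,Q2) = 0.14 × 1.70 × 0.75 = 0.1785
  σ(Q1,Q3) = 0.21 × 1.70 × 1.56 = 0.5569
  σ(Q1,Q4) = 0.10 × 1.70 × 0.77 = 0.1309
  σ(Q2,Q3) = 0.18 × 0.75 × 1.56 = 0.2106
  σ(Q2,Q4) = 0.07 × 0.75 × 0.77 = 0.0404
  σ(Q3,Q4) = 0.04 × 1.56 × 0.77 = 0.0480
σ²_T = Σσ²ᵢ + 2·Σσ_ij = 6.4790 + 2 × 1.1653 = 8.8096
α = (4/3)·(1 − 6.4790/8.8096) = 0.353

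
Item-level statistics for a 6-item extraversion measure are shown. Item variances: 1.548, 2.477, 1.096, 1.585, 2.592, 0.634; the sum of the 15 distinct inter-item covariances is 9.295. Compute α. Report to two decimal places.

α = 0.78

ΣVar(i) = 1.548 + 2.477 + 1.096 + 1.585 + 2.592 + 0.634 = 9.932
Sum of distinct covariances = 9.295
σ²_total = ΣVar(i) + 2·Σcov = 9.932 + 2 × 9.295 = 28.522
α = (6/5)·(1 − 9.932/28.522) = 0.78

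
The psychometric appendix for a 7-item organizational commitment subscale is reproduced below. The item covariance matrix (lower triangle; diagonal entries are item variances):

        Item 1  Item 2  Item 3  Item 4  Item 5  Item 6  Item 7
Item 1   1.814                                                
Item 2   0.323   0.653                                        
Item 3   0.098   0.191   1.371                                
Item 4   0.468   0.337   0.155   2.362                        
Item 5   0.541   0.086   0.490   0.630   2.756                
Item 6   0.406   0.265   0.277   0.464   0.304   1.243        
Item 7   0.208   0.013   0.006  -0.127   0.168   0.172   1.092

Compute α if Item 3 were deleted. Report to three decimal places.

α = 0.554

Remaining items: Item 1, Item 2, Item 4, Item 5, Item 6, Item 7 (k = 6).
sum of item variances = 1.814 + 0.653 + 2.362 + 2.756 + 1.243 + 1.092 = 9.920
Var(T) = 9.920 + 2 × 4.258 = 18.436
α (item deleted) = (6/5)·(1 − 9.920/18.436) = 0.554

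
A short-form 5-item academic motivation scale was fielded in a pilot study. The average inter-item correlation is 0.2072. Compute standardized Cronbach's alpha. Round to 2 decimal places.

α = 0.57

Standardized α = k·r̄ / (1 + (k−1)·r̄) = 5 × 0.2072 / (1 + 4 × 0.2072)
  = 1.0360 / 1.8288 = 0.57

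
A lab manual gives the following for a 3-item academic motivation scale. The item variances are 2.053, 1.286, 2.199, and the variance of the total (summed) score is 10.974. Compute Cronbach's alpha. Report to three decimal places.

Σσ²ᵢ = 2.053 + 1.286 + 2.199 = 5.538
α = (k/(k−1))·(1 − Σσ²ᵢ/σ²_total) = (3/2)·(1 − 5.538/10.974) = 0.743

Cronbach's alpha = 0.743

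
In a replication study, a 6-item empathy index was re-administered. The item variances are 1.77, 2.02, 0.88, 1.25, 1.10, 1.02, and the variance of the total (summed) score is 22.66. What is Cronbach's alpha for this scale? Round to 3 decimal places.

Cronbach's alpha = 0.774

Σσᵢ² = 1.77 + 2.02 + 0.88 + 1.25 + 1.10 + 1.02 = 8.04
α = (k/(k−1))·(1 − Σσᵢ²/σ²_T) = (6/5)·(1 − 8.04/22.66) = 0.774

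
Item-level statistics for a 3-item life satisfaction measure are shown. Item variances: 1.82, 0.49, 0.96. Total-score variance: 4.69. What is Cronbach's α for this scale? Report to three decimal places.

Cronbach's α = 0.454

Σσ²ᵢ = 1.82 + 0.49 + 0.96 = 3.27
α = (k/(k−1))·(1 − Σσ²ᵢ/σ²_T) = (3/2)·(1 − 3.27/4.69) = 0.454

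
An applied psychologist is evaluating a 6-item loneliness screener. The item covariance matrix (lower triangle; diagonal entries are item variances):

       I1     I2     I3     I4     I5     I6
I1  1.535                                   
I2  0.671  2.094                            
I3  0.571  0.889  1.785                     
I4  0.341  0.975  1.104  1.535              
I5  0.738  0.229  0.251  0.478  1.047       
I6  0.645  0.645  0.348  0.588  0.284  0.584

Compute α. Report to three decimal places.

sum of item variances = 1.535 + 2.094 + 1.785 + 1.535 + 1.047 + 0.584 = 8.580
Sum of off-diagonal covariances = 8.757
Var(T) = 8.580 + 2 × 8.757 = 26.094
α = (k/(k−1))·(1 − sum of item variances/Var(T)) = (6/5)·(1 − 8.580/26.094) = 0.805

α = 0.805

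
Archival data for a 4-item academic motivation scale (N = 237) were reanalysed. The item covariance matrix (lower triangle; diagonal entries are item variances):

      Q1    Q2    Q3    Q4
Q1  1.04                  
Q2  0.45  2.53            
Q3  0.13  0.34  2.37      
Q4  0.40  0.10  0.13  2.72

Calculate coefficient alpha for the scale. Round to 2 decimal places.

α = 0.35

sum of item variances = 1.04 + 2.53 + 2.37 + 2.72 = 8.66
Sum of the distinct covariances = 1.55
σ²_total = 8.66 + 2 × 1.55 = 11.76
α = (k/(k−1))·(1 − sum of item variances/σ²_total) = (4/3)·(1 − 8.66/11.76) = 0.35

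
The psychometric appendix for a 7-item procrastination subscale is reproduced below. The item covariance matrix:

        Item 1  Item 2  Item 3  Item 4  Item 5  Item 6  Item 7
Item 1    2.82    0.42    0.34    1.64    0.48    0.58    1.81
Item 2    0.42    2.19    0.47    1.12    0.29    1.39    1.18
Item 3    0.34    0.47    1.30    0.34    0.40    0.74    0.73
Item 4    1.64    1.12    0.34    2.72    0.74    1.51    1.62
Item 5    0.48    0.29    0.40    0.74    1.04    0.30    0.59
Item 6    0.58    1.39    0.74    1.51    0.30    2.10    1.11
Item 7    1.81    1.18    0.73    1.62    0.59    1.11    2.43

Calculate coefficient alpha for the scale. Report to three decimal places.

α = 0.827

Σσ²ᵢ = 2.82 + 2.19 + 1.30 + 2.72 + 1.04 + 2.10 + 2.43 = 14.60
Σ_{i<j} σ_ij = 17.80
σ²_T = 14.60 + 2 × 17.80 = 50.20
α = (k/(k−1))·(1 − Σσ²ᵢ/σ²_T) = (7/6)·(1 − 14.60/50.20) = 0.827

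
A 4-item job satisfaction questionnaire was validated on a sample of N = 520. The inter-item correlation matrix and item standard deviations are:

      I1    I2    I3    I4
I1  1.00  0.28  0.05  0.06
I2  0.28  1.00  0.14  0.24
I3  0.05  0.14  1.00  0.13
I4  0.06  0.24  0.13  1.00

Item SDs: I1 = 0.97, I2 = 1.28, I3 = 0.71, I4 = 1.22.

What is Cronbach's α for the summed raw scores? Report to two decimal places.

α = 0.42

Σσ²ᵢ = 0.97² + 1.28² + 0.71² + 1.22² = 4.5718
Covariances σ_ij = r_ij · s_i · s_j:
  σ(I1,I2) = 0.28 × 0.97 × 1.28 = 0.3476
  σ(I1,I3) = 0.05 × 0.97 × 0.71 = 0.0344
  σ(I1,I4) = 0.06 × 0.97 × 1.22 = 0.0710
  σ(I2,I3) = 0.14 × 1.28 × 0.71 = 0.1272
  σ(I2,I4) = 0.24 × 1.28 × 1.22 = 0.3748
  σ(I3,I4) = 0.13 × 0.71 × 1.22 = 0.1126
σ²_T = Σσ²ᵢ + 2·Σσ_ij = 4.5718 + 2 × 1.0676 = 6.7070
α = (4/3)·(1 − 4.5718/6.7070) = 0.42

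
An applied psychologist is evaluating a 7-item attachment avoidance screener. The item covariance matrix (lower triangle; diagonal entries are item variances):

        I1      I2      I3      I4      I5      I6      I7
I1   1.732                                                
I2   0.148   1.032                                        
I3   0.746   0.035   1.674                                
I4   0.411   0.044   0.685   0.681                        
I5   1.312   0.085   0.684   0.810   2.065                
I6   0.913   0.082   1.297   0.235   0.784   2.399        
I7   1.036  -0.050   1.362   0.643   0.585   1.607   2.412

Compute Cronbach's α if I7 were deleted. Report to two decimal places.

α = 0.76

Remaining items: I1, I2, I3, I4, I5, I6 (k = 6).
ΣVar(i) = 1.732 + 1.032 + 1.674 + 0.681 + 2.065 + 2.399 = 9.583
σ²_total = 9.583 + 2 × 8.271 = 26.125
α (item deleted) = (6/5)·(1 − 9.583/26.125) = 0.76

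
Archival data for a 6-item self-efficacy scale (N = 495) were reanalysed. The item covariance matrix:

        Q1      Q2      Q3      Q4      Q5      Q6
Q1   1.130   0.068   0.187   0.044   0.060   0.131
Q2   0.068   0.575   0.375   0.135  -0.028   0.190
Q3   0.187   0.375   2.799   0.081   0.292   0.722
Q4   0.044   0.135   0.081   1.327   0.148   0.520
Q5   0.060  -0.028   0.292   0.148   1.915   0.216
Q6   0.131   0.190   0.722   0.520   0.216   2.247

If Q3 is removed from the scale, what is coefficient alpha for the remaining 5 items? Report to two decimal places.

coefficient alpha = 0.37

Remaining items: Q1, Q2, Q4, Q5, Q6 (k = 5).
Σσᵢ² = 1.130 + 0.575 + 1.327 + 1.915 + 2.247 = 7.194
Var(T) = 7.194 + 2 × 1.484 = 10.162
α (item deleted) = (5/4)·(1 − 7.194/10.162) = 0.37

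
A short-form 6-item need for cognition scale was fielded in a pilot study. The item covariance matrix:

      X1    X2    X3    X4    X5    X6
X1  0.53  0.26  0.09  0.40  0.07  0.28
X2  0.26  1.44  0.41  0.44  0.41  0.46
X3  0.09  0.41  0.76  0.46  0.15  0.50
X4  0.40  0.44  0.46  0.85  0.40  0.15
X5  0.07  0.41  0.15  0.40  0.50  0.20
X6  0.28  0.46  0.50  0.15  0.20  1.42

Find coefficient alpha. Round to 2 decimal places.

Σσᵢ² = 0.53 + 1.44 + 0.76 + 0.85 + 0.50 + 1.42 = 5.50
Sum of off-diagonal covariances = 4.68
total variance = 5.50 + 2 × 4.68 = 14.86
α = (k/(k−1))·(1 − Σσᵢ²/total variance) = (6/5)·(1 − 5.50/14.86) = 0.76

α = 0.76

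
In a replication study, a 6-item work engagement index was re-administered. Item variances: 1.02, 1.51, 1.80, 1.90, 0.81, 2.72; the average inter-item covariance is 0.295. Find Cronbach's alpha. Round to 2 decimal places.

Σσᵢ² = 1.02 + 1.51 + 1.80 + 1.90 + 0.81 + 2.72 = 9.76
Sum of the 15 distinct covariances = 15 × 0.295 = 4.425
σ²_T = Σσᵢ² + 2·Σcov = 9.76 + 2 × 4.425 = 18.610
α = (6/5)·(1 − 9.76/18.610) = 0.57

Cronbach's alpha = 0.57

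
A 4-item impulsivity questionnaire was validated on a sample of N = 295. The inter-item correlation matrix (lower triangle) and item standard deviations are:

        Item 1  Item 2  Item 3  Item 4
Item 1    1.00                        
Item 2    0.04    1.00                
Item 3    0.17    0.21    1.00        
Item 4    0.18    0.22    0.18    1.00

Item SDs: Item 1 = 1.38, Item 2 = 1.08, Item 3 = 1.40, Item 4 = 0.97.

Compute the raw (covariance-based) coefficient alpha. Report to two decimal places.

Σσ²ᵢ = 1.38² + 1.08² + 1.40² + 0.97² = 5.9717
Covariances σ_ij = r_ij · s_i · s_j:
  σ(Item 1,Item 2) = 0.04 × 1.38 × 1.08 = 0.0596
  σ(Item 1,Item 3) = 0.17 × 1.38 × 1.40 = 0.3284
  σ(Item 1,Item 4) = 0.18 × 1.38 × 0.97 = 0.2409
  σ(Item 2,Item 3) = 0.21 × 1.08 × 1.40 = 0.3175
  σ(Item 2,Item 4) = 0.22 × 1.08 × 0.97 = 0.2305
  σ(Item 3,Item 4) = 0.18 × 1.40 × 0.97 = 0.2444
σ²_T = Σσ²ᵢ + 2·Σσ_ij = 5.9717 + 2 × 1.4213 = 8.8143
α = (4/3)·(1 − 5.9717/8.8143) = 0.43

α = 0.43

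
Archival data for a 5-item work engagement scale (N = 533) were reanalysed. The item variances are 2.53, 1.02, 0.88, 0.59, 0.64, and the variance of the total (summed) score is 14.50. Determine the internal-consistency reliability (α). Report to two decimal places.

ΣVar(i) = 2.53 + 1.02 + 0.88 + 0.59 + 0.64 = 5.66
α = (k/(k−1))·(1 − ΣVar(i)/σ²_total) = (5/4)·(1 − 5.66/14.50) = 0.76

α = 0.76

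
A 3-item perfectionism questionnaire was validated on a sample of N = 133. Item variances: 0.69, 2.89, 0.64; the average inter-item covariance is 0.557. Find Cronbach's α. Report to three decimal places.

α = 0.663

ΣVar(i) = 0.69 + 2.89 + 0.64 = 4.22
Sum of the 3 distinct covariances = 3 × 0.557 = 1.671
total variance = ΣVar(i) + 2·Σcov = 4.22 + 2 × 1.671 = 7.562
α = (3/2)·(1 − 4.22/7.562) = 0.663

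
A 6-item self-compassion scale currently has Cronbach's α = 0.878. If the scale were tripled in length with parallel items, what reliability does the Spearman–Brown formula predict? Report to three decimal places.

predicted reliability = 0.956

Length factor m = 3
α' = m·α / (1 + (m−1)·α)
   = 3 × 0.878 / (1 + (3 − 1) × 0.878)
   = 2.6340 / 2.7560 = 0.956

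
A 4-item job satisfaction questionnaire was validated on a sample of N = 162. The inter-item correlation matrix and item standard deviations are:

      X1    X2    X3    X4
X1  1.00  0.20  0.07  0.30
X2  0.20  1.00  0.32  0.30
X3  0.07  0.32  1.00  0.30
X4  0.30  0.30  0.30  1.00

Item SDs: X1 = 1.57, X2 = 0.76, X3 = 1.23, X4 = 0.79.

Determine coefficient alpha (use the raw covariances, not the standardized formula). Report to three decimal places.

α = 0.492

Σσ²ᵢ = 1.57² + 0.76² + 1.23² + 0.79² = 5.1795
Covariances σ_ij = r_ij · s_i · s_j:
  σ(X1,X2) = 0.20 × 1.57 × 0.76 = 0.2386
  σ(X1,X3) = 0.07 × 1.57 × 1.23 = 0.1352
  σ(X1,X4) = 0.30 × 1.57 × 0.79 = 0.3721
  σ(X2,X3) = 0.32 × 0.76 × 1.23 = 0.2991
  σ(X2,X4) = 0.30 × 0.76 × 0.79 = 0.1801
  σ(X3,X4) = 0.30 × 1.23 × 0.79 = 0.2915
σ²_T = Σσ²ᵢ + 2·Σσ_ij = 5.1795 + 2 × 1.5166 = 8.2127
α = (4/3)·(1 − 5.1795/8.2127) = 0.492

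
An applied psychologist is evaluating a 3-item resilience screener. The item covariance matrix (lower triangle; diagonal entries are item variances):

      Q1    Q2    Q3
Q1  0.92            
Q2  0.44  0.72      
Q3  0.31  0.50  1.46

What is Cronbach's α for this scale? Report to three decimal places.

α = 0.670

Σσᵢ² = 0.92 + 0.72 + 1.46 = 3.10
Sum of off-diagonal covariances = 1.25
σ²_T = 3.10 + 2 × 1.25 = 5.60
α = (k/(k−1))·(1 − Σσᵢ²/σ²_T) = (3/2)·(1 − 3.10/5.60) = 0.670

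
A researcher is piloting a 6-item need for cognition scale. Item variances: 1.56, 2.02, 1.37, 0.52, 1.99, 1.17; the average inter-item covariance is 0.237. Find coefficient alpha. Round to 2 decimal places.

α = 0.54

ΣVar(i) = 1.56 + 2.02 + 1.37 + 0.52 + 1.99 + 1.17 = 8.63
Sum of the 15 distinct covariances = 15 × 0.237 = 3.555
σ²_T = ΣVar(i) + 2·Σcov = 8.63 + 2 × 3.555 = 15.740
α = (6/5)·(1 − 8.63/15.740) = 0.54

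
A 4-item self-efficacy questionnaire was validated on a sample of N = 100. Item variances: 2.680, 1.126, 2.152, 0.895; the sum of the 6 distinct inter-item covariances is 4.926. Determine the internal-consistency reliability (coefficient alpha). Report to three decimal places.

coefficient alpha = 0.786

Σσᵢ² = 2.680 + 1.126 + 2.152 + 0.895 = 6.853
Sum of distinct covariances = 4.926
Var(T) = Σσᵢ² + 2·Σcov = 6.853 + 2 × 4.926 = 16.705
α = (4/3)·(1 − 6.853/16.705) = 0.786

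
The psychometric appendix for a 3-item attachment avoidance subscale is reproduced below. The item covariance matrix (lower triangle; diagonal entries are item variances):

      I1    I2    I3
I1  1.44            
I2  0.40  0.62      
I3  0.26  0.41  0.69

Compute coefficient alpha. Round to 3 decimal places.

α = 0.656

sum of item variances = 1.44 + 0.62 + 0.69 = 2.75
Sum of off-diagonal covariances = 1.07
σ²_total = 2.75 + 2 × 1.07 = 4.89
α = (k/(k−1))·(1 − sum of item variances/σ²_total) = (3/2)·(1 − 2.75/4.89) = 0.656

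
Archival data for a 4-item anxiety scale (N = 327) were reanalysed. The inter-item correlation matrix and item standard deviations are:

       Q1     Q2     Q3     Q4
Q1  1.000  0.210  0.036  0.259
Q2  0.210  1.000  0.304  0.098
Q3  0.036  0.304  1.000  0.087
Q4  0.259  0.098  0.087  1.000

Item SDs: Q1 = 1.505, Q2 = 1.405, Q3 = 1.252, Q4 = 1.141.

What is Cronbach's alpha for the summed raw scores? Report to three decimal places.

α = 0.444

Σσ²ᵢ = 1.505² + 1.405² + 1.252² + 1.141² = 7.1084
Covariances σ_ij = r_ij · s_i · s_j:
  σ(Q1,Q2) = 0.210 × 1.505 × 1.405 = 0.4441
  σ(Q1,Q3) = 0.036 × 1.505 × 1.252 = 0.0678
  σ(Q1,Q4) = 0.259 × 1.505 × 1.141 = 0.4448
  σ(Q2,Q3) = 0.304 × 1.405 × 1.252 = 0.5348
  σ(Q2,Q4) = 0.098 × 1.405 × 1.141 = 0.1571
  σ(Q3,Q4) = 0.087 × 1.252 × 1.141 = 0.1243
σ²_T = Σσ²ᵢ + 2·Σσ_ij = 7.1084 + 2 × 1.7729 = 10.6542
α = (4/3)·(1 − 7.1084/10.6542) = 0.444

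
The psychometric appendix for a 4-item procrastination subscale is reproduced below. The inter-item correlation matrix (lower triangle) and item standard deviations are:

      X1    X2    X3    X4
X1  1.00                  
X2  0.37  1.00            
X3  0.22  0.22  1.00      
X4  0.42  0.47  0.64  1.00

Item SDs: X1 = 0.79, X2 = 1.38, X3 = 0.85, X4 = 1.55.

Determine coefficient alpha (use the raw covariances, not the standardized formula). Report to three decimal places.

coefficient alpha = 0.705

Σσ²ᵢ = 0.79² + 1.38² + 0.85² + 1.55² = 5.6535
Covariances σ_ij = r_ij · s_i · s_j:
  σ(X1,X2) = 0.37 × 0.79 × 1.38 = 0.4034
  σ(X1,X3) = 0.22 × 0.79 × 0.85 = 0.1477
  σ(X1,X4) = 0.42 × 0.79 × 1.55 = 0.5143
  σ(X2,X3) = 0.22 × 1.38 × 0.85 = 0.2581
  σ(X2,X4) = 0.47 × 1.38 × 1.55 = 1.0053
  σ(X3,X4) = 0.64 × 0.85 × 1.55 = 0.8432
σ²_T = Σσ²ᵢ + 2·Σσ_ij = 5.6535 + 2 × 3.1720 = 11.9975
α = (4/3)·(1 − 5.6535/11.9975) = 0.705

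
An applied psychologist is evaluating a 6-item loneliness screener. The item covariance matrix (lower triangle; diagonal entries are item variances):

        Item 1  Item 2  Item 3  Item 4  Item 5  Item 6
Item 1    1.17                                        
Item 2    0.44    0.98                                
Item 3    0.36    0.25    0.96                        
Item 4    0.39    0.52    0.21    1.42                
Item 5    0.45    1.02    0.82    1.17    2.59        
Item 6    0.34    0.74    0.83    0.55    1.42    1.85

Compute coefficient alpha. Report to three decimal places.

Σσ²ᵢ = 1.17 + 0.98 + 0.96 + 1.42 + 2.59 + 1.85 = 8.97
Sum of the distinct covariances = 9.51
σ²_total = 8.97 + 2 × 9.51 = 27.99
α = (k/(k−1))·(1 − Σσ²ᵢ/σ²_total) = (6/5)·(1 − 8.97/27.99) = 0.815

coefficient alpha = 0.815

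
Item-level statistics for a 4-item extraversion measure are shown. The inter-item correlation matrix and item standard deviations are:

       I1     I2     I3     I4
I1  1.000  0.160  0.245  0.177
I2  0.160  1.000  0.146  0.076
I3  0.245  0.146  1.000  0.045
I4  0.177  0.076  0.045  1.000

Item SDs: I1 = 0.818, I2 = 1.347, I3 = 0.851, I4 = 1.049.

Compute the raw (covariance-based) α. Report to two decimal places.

α = 0.37

Σσ²ᵢ = 0.818² + 1.347² + 0.851² + 1.049² = 4.3081
Covariances σ_ij = r_ij · s_i · s_j:
  σ(I1,I2) = 0.160 × 0.818 × 1.347 = 0.1763
  σ(I1,I3) = 0.245 × 0.818 × 0.851 = 0.1705
  σ(I1,I4) = 0.177 × 0.818 × 1.049 = 0.1519
  σ(I2,I3) = 0.146 × 1.347 × 0.851 = 0.1674
  σ(I2,I4) = 0.076 × 1.347 × 1.049 = 0.1074
  σ(I3,I4) = 0.045 × 0.851 × 1.049 = 0.0402
σ²_T = Σσ²ᵢ + 2·Σσ_ij = 4.3081 + 2 × 0.8137 = 5.9355
α = (4/3)·(1 − 4.3081/5.9355) = 0.37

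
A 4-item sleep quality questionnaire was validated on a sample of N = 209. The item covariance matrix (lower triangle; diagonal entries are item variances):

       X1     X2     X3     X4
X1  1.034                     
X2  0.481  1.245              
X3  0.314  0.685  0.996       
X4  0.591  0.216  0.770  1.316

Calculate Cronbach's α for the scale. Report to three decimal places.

α = 0.762

Σσᵢ² = 1.034 + 1.245 + 0.996 + 1.316 = 4.591
Sum of off-diagonal covariances = 3.057
Var(T) = 4.591 + 2 × 3.057 = 10.705
α = (k/(k−1))·(1 − Σσᵢ²/Var(T)) = (4/3)·(1 − 4.591/10.705) = 0.762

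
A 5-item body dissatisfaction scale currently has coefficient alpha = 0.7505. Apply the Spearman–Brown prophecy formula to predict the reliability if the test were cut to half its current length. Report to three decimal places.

predicted reliability = 0.601

Length factor m = 1/2
α' = m·α / (1 − (1−m)·α)
   = 1/2 × 0.7505 / (1 − (1 − 1/2) × 0.7505)
   = 0.3752 / 0.6248 = 0.601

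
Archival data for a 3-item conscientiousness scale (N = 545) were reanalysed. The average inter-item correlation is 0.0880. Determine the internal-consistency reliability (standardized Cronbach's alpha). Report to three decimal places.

Standardized α = k·r̄ / (1 + (k−1)·r̄) = 3 × 0.0880 / (1 + 2 × 0.0880)
  = 0.2640 / 1.1760 = 0.224

α = 0.224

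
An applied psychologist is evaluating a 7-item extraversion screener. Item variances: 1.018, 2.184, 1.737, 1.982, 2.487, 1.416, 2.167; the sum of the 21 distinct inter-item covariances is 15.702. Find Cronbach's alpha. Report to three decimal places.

Σσᵢ² = 1.018 + 2.184 + 1.737 + 1.982 + 2.487 + 1.416 + 2.167 = 12.991
Sum of distinct covariances = 15.702
total variance = Σσᵢ² + 2·Σcov = 12.991 + 2 × 15.702 = 44.395
α = (7/6)·(1 − 12.991/44.395) = 0.825

Cronbach's alpha = 0.825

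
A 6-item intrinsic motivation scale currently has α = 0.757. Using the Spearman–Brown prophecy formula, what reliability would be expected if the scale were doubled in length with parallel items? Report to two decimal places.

predicted reliability = 0.86

Length factor m = 2
α' = m·α / (1 + (m−1)·α)
   = 2 × 0.757 / (1 + (2 − 1) × 0.757)
   = 1.5140 / 1.7570 = 0.86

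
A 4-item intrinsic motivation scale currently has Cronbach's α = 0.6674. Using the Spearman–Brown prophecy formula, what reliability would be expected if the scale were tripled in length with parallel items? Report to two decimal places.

predicted reliability = 0.86

Length factor m = 3
α' = m·α / (1 + (m−1)·α)
   = 3 × 0.6674 / (1 + (3 − 1) × 0.6674)
   = 2.0022 / 2.3348 = 0.86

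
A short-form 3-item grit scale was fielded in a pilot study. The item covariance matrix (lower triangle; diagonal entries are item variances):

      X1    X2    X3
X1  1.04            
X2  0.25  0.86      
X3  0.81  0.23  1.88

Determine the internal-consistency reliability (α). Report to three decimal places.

α = 0.608

ΣVar(i) = 1.04 + 0.86 + 1.88 = 3.78
Sum of off-diagonal covariances = 1.29
Var(T) = 3.78 + 2 × 1.29 = 6.36
α = (k/(k−1))·(1 − ΣVar(i)/Var(T)) = (3/2)·(1 − 3.78/6.36) = 0.608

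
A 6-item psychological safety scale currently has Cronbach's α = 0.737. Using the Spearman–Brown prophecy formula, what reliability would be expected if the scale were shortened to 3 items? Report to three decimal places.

predicted reliability = 0.584

Length factor m = 3/6 = 0.5000
α' = m·α / (1 − (1−m)·α)
   = 3/6 × 0.737 / (1 − (1 − 3/6) × 0.737)
   = 0.3685 / 0.6315 = 0.584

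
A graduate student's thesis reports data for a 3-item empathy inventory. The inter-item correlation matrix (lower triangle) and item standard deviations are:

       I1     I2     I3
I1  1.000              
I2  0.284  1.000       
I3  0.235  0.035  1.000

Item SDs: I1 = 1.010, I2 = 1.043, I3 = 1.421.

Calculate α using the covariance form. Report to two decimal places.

Σσ²ᵢ = 1.010² + 1.043² + 1.421² = 4.1272
Covariances σ_ij = r_ij · s_i · s_j:
  σ(I1,I2) = 0.284 × 1.010 × 1.043 = 0.2992
  σ(I1,I3) = 0.235 × 1.010 × 1.421 = 0.3373
  σ(I2,I3) = 0.035 × 1.043 × 1.421 = 0.0519
σ²_T = Σσ²ᵢ + 2·Σσ_ij = 4.1272 + 2 × 0.6884 = 5.5040
α = (3/2)·(1 − 4.1272/5.5040) = 0.38

α = 0.38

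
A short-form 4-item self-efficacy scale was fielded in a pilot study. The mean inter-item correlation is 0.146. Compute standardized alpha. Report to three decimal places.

α = 0.406

Standardized α = k·r̄ / (1 + (k−1)·r̄) = 4 × 0.146 / (1 + 3 × 0.146)
  = 0.5840 / 1.4380 = 0.406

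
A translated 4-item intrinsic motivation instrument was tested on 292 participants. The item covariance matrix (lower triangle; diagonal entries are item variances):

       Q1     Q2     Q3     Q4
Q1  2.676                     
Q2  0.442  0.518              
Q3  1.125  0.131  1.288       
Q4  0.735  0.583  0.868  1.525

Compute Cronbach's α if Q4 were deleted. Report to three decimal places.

Remaining items: Q1, Q2, Q3 (k = 3).
ΣVar(i) = 2.676 + 0.518 + 1.288 = 4.482
σ²_T = 4.482 + 2 × 1.698 = 7.878
α (item deleted) = (3/2)·(1 − 4.482/7.878) = 0.647

Cronbach's α = 0.647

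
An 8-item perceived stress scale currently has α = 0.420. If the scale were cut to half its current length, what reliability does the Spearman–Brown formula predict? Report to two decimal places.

predicted reliability = 0.27

Length factor m = 1/2
α' = m·α / (1 − (1−m)·α)
   = 1/2 × 0.420 / (1 − (1 − 1/2) × 0.420)
   = 0.2100 / 0.7900 = 0.27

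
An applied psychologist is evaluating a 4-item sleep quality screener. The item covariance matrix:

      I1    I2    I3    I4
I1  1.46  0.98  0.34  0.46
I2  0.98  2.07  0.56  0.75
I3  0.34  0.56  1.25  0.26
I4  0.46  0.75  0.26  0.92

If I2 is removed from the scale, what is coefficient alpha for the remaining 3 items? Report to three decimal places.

Remaining items: I1, I3, I4 (k = 3).
sum of item variances = 1.46 + 1.25 + 0.92 = 3.63
total variance = 3.63 + 2 × 1.06 = 5.75
α (item deleted) = (3/2)·(1 − 3.63/5.75) = 0.553

α = 0.553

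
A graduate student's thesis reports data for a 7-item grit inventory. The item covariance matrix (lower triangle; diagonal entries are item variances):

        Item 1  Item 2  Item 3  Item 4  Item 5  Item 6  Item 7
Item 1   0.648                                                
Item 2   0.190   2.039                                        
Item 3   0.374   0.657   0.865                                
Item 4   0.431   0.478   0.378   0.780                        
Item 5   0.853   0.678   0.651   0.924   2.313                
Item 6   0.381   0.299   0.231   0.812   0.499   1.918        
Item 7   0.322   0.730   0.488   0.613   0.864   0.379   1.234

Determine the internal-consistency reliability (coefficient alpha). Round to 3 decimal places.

α = 0.812

sum of item variances = 0.648 + 2.039 + 0.865 + 0.780 + 2.313 + 1.918 + 1.234 = 9.797
Σ_{i<j} σ_ij = 11.232
σ²_total = 9.797 + 2 × 11.232 = 32.261
α = (k/(k−1))·(1 − sum of item variances/σ²_total) = (7/6)·(1 − 9.797/32.261) = 0.812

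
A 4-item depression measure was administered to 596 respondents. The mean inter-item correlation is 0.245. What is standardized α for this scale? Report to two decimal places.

standardized α = 0.56

Standardized α = k·r̄ / (1 + (k−1)·r̄) = 4 × 0.245 / (1 + 3 × 0.245)
  = 0.9800 / 1.7350 = 0.56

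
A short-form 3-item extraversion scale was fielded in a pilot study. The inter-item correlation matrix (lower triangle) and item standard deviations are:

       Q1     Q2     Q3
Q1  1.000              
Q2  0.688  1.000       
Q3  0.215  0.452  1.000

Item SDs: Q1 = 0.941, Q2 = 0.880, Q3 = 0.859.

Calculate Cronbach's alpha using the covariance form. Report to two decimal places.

Σσ²ᵢ = 0.941² + 0.880² + 0.859² = 2.3978
Covariances σ_ij = r_ij · s_i · s_j:
  σ(Q1,Q2) = 0.688 × 0.941 × 0.880 = 0.5697
  σ(Q1,Q3) = 0.215 × 0.941 × 0.859 = 0.1738
  σ(Q2,Q3) = 0.452 × 0.880 × 0.859 = 0.3417
σ²_T = Σσ²ᵢ + 2·Σσ_ij = 2.3978 + 2 × 1.0852 = 4.5682
α = (3/2)·(1 − 2.3978/4.5682) = 0.71

Cronbach's alpha = 0.71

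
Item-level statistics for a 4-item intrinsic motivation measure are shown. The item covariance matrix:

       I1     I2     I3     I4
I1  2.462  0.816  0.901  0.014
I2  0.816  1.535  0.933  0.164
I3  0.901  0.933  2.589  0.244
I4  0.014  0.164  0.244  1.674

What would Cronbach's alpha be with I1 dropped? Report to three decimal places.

α = 0.474

Remaining items: I2, I3, I4 (k = 3).
Σσᵢ² = 1.535 + 2.589 + 1.674 = 5.798
Var(T) = 5.798 + 2 × 1.341 = 8.480
α (item deleted) = (3/2)·(1 − 5.798/8.480) = 0.474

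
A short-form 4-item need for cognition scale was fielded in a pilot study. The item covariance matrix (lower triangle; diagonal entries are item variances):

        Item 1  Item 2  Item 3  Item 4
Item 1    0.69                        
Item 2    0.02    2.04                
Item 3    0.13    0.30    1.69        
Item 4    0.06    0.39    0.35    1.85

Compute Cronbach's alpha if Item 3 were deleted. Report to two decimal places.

Cronbach's alpha = 0.26

Remaining items: Item 1, Item 2, Item 4 (k = 3).
Σσ²ᵢ = 0.69 + 2.04 + 1.85 = 4.58
σ²_total = 4.58 + 2 × 0.47 = 5.52
α (item deleted) = (3/2)·(1 − 4.58/5.52) = 0.26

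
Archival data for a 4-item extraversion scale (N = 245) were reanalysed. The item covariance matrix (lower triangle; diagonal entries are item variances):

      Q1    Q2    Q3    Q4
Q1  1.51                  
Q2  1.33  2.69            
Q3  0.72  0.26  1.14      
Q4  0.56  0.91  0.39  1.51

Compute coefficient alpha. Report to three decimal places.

ΣVar(i) = 1.51 + 2.69 + 1.14 + 1.51 = 6.85
Σ_{i<j} σ_ij = 4.17
Var(T) = 6.85 + 2 × 4.17 = 15.19
α = (k/(k−1))·(1 − ΣVar(i)/Var(T)) = (4/3)·(1 − 6.85/15.19) = 0.732

α = 0.732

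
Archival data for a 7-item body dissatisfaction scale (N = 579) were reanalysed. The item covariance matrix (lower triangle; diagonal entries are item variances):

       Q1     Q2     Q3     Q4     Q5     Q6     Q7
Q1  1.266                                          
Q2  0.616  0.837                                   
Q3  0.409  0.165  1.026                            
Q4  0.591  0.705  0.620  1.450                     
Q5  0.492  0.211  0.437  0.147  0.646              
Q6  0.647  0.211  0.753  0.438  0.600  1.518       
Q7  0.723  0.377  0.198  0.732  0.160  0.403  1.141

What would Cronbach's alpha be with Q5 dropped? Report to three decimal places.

Remaining items: Q1, Q2, Q3, Q4, Q6, Q7 (k = 6).
Σσ²ᵢ = 1.266 + 0.837 + 1.026 + 1.450 + 1.518 + 1.141 = 7.238
total variance = 7.238 + 2 × 7.588 = 22.414
α (item deleted) = (6/5)·(1 − 7.238/22.414) = 0.812

α = 0.812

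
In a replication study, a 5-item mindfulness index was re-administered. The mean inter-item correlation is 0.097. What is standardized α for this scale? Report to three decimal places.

α = 0.349

Standardized α = k·r̄ / (1 + (k−1)·r̄) = 5 × 0.097 / (1 + 4 × 0.097)
  = 0.4850 / 1.3880 = 0.349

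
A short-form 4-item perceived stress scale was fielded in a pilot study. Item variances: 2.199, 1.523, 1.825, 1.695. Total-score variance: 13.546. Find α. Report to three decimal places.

α = 0.621

ΣVar(i) = 2.199 + 1.523 + 1.825 + 1.695 = 7.242
α = (k/(k−1))·(1 − ΣVar(i)/Var(T)) = (4/3)·(1 − 7.242/13.546) = 0.621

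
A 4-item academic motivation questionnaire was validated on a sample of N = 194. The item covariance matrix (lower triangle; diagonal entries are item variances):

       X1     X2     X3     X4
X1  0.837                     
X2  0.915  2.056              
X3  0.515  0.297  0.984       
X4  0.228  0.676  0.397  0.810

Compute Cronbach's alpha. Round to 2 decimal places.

sum of item variances = 0.837 + 2.056 + 0.984 + 0.810 = 4.687
Sum of off-diagonal covariances = 3.028
σ²_T = 4.687 + 2 × 3.028 = 10.743
α = (k/(k−1))·(1 − sum of item variances/σ²_T) = (4/3)·(1 − 4.687/10.743) = 0.75

Cronbach's alpha = 0.75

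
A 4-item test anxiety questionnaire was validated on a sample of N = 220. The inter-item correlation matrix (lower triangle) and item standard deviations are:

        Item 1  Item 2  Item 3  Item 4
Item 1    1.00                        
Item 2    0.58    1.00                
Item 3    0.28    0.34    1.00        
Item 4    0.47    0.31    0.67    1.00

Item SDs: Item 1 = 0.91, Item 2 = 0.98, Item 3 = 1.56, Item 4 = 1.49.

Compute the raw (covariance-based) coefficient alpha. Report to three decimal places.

α = 0.745

Σσ²ᵢ = 0.91² + 0.98² + 1.56² + 1.49² = 6.4422
Covariances σ_ij = r_ij · s_i · s_j:
  σ(Item 1,Item 2) = 0.58 × 0.91 × 0.98 = 0.5172
  σ(Item 1,Item 3) = 0.28 × 0.91 × 1.56 = 0.3975
  σ(Item 1,Item 4) = 0.47 × 0.91 × 1.49 = 0.6373
  σ(Item 2,Item 3) = 0.34 × 0.98 × 1.56 = 0.5198
  σ(Item 2,Item 4) = 0.31 × 0.98 × 1.49 = 0.4527
  σ(Item 3,Item 4) = 0.67 × 1.56 × 1.49 = 1.5573
σ²_T = Σσ²ᵢ + 2·Σσ_ij = 6.4422 + 2 × 4.0818 = 14.6058
α = (4/3)·(1 − 6.4422/14.6058) = 0.745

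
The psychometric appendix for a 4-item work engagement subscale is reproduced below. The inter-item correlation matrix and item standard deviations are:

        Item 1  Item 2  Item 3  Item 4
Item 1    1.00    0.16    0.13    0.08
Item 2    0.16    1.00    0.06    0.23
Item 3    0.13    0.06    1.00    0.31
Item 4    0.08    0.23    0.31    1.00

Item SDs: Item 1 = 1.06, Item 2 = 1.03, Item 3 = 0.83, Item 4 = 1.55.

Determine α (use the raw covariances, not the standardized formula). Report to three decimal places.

α = 0.426

Σσ²ᵢ = 1.06² + 1.03² + 0.83² + 1.55² = 5.2759
Covariances σ_ij = r_ij · s_i · s_j:
  σ(Item 1,Item 2) = 0.16 × 1.06 × 1.03 = 0.1747
  σ(Item 1,Item 3) = 0.13 × 1.06 × 0.83 = 0.1144
  σ(Item 1,Item 4) = 0.08 × 1.06 × 1.55 = 0.1314
  σ(Item 2,Item 3) = 0.06 × 1.03 × 0.83 = 0.0513
  σ(Item 2,Item 4) = 0.23 × 1.03 × 1.55 = 0.3672
  σ(Item 3,Item 4) = 0.31 × 0.83 × 1.55 = 0.3988
σ²_T = Σσ²ᵢ + 2·Σσ_ij = 5.2759 + 2 × 1.2378 = 7.7515
α = (4/3)·(1 − 5.2759/7.7515) = 0.426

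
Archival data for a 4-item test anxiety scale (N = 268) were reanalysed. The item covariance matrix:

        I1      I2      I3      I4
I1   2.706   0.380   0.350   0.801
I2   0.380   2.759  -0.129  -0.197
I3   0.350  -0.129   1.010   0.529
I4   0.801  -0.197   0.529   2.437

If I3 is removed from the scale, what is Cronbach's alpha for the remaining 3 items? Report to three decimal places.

Cronbach's alpha = 0.299

Remaining items: I1, I2, I4 (k = 3).
ΣVar(i) = 2.706 + 2.759 + 2.437 = 7.902
Var(T) = 7.902 + 2 × 0.984 = 9.870
α (item deleted) = (3/2)·(1 − 7.902/9.870) = 0.299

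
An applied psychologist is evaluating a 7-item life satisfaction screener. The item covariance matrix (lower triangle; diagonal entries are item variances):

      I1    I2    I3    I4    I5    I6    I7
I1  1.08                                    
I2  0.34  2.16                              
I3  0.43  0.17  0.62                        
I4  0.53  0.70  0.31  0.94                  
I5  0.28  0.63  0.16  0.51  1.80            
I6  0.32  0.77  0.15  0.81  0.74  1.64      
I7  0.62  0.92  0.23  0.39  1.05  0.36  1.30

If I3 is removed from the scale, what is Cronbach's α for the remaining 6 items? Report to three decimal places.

Remaining items: I1, I2, I4, I5, I6, I7 (k = 6).
Σσᵢ² = 1.08 + 2.16 + 0.94 + 1.80 + 1.64 + 1.30 = 8.92
σ²_T = 8.92 + 2 × 8.97 = 26.86
α (item deleted) = (6/5)·(1 − 8.92/26.86) = 0.801

α = 0.801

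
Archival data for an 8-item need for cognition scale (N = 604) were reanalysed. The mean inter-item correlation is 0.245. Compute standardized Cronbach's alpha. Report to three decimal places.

Standardized α = k·r̄ / (1 + (k−1)·r̄) = 8 × 0.245 / (1 + 7 × 0.245)
  = 1.9600 / 2.7150 = 0.722

α = 0.722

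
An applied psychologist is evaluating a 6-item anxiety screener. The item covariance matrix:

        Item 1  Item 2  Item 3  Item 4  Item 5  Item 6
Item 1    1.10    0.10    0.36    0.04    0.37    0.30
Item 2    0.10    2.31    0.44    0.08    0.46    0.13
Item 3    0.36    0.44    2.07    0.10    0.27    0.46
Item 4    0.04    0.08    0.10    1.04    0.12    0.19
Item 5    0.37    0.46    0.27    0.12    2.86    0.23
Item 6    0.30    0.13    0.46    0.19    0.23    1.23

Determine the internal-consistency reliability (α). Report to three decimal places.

α = 0.489

ΣVar(i) = 1.10 + 2.31 + 2.07 + 1.04 + 2.86 + 1.23 = 10.61
Σ_{i<j} σ_ij = 3.65
σ²_total = 10.61 + 2 × 3.65 = 17.91
α = (k/(k−1))·(1 − ΣVar(i)/σ²_total) = (6/5)·(1 − 10.61/17.91) = 0.489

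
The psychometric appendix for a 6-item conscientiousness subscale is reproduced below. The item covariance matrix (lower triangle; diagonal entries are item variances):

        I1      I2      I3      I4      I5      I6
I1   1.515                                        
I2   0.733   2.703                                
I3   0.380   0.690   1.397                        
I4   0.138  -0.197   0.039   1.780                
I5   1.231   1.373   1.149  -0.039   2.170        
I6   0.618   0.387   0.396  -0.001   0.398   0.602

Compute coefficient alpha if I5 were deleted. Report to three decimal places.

α = 0.554

Remaining items: I1, I2, I3, I4, I6 (k = 5).
Σσ²ᵢ = 1.515 + 2.703 + 1.397 + 1.780 + 0.602 = 7.997
σ²_total = 7.997 + 2 × 3.183 = 14.363
α (item deleted) = (5/4)·(1 − 7.997/14.363) = 0.554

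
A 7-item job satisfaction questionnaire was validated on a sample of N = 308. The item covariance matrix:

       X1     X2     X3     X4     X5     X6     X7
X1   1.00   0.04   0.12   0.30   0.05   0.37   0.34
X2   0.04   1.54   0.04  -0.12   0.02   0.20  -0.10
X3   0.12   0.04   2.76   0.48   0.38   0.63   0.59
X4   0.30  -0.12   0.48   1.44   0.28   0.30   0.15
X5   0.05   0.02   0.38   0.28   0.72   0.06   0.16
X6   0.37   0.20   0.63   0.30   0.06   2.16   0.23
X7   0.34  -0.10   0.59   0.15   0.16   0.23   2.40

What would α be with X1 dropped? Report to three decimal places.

α = 0.449

Remaining items: X2, X3, X4, X5, X6, X7 (k = 6).
ΣVar(i) = 1.54 + 2.76 + 1.44 + 0.72 + 2.16 + 2.40 = 11.02
σ²_T = 11.02 + 2 × 3.30 = 17.62
α (item deleted) = (6/5)·(1 − 11.02/17.62) = 0.449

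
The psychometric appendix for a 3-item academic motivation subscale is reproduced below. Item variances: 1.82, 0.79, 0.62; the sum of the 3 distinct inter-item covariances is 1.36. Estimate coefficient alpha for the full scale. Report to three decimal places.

α = 0.686

Σσᵢ² = 1.82 + 0.79 + 0.62 = 3.23
Sum of distinct covariances = 1.36
σ²_T = Σσᵢ² + 2·Σcov = 3.23 + 2 × 1.36 = 5.95
α = (3/2)·(1 − 3.23/5.95) = 0.686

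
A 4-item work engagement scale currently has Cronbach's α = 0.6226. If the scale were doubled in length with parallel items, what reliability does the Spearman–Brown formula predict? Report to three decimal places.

Length factor m = 2
α' = m·α / (1 + (m−1)·α)
   = 2 × 0.6226 / (1 + (2 − 1) × 0.6226)
   = 1.2452 / 1.6226 = 0.767

predicted reliability = 0.767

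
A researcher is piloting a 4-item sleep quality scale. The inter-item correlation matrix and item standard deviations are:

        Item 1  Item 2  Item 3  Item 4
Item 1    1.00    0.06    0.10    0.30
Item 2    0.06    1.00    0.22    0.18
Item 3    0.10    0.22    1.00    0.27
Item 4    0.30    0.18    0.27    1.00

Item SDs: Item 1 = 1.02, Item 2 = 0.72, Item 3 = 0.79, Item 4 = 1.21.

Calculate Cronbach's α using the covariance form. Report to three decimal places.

α = 0.483

Σσ²ᵢ = 1.02² + 0.72² + 0.79² + 1.21² = 3.6470
Covariances σ_ij = r_ij · s_i · s_j:
  σ(Item 1,Item 2) = 0.06 × 1.02 × 0.72 = 0.0441
  σ(Item 1,Item 3) = 0.10 × 1.02 × 0.79 = 0.0806
  σ(Item 1,Item 4) = 0.30 × 1.02 × 1.21 = 0.3703
  σ(Item 2,Item 3) = 0.22 × 0.72 × 0.79 = 0.1251
  σ(Item 2,Item 4) = 0.18 × 0.72 × 1.21 = 0.1568
  σ(Item 3,Item 4) = 0.27 × 0.79 × 1.21 = 0.2581
σ²_T = Σσ²ᵢ + 2·Σσ_ij = 3.6470 + 2 × 1.0350 = 5.7170
α = (4/3)·(1 − 3.6470/5.7170) = 0.483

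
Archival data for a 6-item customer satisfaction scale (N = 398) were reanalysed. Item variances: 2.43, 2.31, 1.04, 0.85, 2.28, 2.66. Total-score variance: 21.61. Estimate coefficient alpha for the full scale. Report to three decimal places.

coefficient alpha = 0.558

Σσ²ᵢ = 2.43 + 2.31 + 1.04 + 0.85 + 2.28 + 2.66 = 11.57
α = (k/(k−1))·(1 − Σσ²ᵢ/total variance) = (6/5)·(1 − 11.57/21.61) = 0.558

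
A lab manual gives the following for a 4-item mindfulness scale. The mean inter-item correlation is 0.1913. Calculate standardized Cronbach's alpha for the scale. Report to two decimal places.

standardized Cronbach's alpha = 0.49

Standardized α = k·r̄ / (1 + (k−1)·r̄) = 4 × 0.1913 / (1 + 3 × 0.1913)
  = 0.7652 / 1.5739 = 0.49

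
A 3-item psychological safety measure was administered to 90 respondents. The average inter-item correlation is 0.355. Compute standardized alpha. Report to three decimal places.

standardized alpha = 0.623

Standardized α = k·r̄ / (1 + (k−1)·r̄) = 3 × 0.355 / (1 + 2 × 0.355)
  = 1.0650 / 1.7100 = 0.623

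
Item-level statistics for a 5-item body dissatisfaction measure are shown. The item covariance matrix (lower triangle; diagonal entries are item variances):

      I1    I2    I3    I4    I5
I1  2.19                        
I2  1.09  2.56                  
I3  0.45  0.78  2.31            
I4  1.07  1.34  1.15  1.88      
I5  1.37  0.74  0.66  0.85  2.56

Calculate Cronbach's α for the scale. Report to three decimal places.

Cronbach's α = 0.779

Σσ²ᵢ = 2.19 + 2.56 + 2.31 + 1.88 + 2.56 = 11.50
Sum of off-diagonal covariances = 9.50
Var(T) = 11.50 + 2 × 9.50 = 30.50
α = (k/(k−1))·(1 − Σσ²ᵢ/Var(T)) = (5/4)·(1 − 11.50/30.50) = 0.779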